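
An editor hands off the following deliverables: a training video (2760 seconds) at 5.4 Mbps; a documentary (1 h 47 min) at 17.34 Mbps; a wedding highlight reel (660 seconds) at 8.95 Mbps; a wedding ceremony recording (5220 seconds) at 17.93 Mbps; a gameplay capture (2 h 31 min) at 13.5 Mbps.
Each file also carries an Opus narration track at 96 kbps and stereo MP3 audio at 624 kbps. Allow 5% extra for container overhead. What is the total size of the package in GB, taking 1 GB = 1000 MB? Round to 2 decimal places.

47.96 GB

Audio total: 96 + 624 = 720 kbps = 0.720 Mbps.
training video: 6.120 Mbps × 2760 s × 1.05 = 17735.8 Mb
documentary: 18.060 Mbps × 6420 s × 1.05 = 121742.5 Mb
wedding highlight reel: 9.670 Mbps × 660 s × 1.05 = 6701.3 Mb
wedding ceremony recording: 18.650 Mbps × 5220 s × 1.05 = 102220.6 Mb
gameplay capture: 14.220 Mbps × 9060 s × 1.05 = 135274.9 Mb
Total: 383675.0 Mb = 47959.4 MB.
= 47.96 GB.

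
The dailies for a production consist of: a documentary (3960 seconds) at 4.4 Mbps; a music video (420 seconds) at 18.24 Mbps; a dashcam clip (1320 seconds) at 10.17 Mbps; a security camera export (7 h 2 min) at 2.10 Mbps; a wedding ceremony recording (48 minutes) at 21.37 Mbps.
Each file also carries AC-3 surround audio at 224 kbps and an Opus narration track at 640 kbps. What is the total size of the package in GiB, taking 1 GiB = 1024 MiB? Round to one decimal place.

21.2 GiB

Audio total: 224 + 640 = 864 kbps = 0.864 Mbps.
documentary: 5.264 Mbps × 3960 s = 20845.4 Mb
music video: 19.104 Mbps × 420 s = 8023.7 Mb
dashcam clip: 11.034 Mbps × 1320 s = 14564.9 Mb
security camera export: 2.964 Mbps × 25320 s = 75048.5 Mb
wedding ceremony recording: 22.234 Mbps × 2880 s = 64033.9 Mb
Total: 182516.4 Mb = 22814.5 MB.
= 21.25 GiB.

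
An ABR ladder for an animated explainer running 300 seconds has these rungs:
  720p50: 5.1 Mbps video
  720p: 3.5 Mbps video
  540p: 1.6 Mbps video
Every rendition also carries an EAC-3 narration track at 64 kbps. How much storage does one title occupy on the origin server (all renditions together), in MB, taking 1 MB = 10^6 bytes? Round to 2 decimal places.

Audio: 64 kbps = 0.064 Mbps.
Sum of rendition bitrates: (5.1+0.064) + (3.5+0.064) + (1.6+0.064) = 10.392 Mbps.
× 300 s = 3,118 Mb = 389.7 MB = 389.7 MB.

389.70 MB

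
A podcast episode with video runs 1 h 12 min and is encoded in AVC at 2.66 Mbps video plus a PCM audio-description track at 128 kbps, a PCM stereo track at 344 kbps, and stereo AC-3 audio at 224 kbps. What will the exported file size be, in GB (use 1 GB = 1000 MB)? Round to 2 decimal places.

1.81 GB

1 h 12 min = 72 min = 4320 s
Audio total: 128 + 344 + 224 = 696 kbps = 0.696 Mbps.
Total bitrate: 2.66 + 0.696 = 3.356 Mbps.
Stream data: 3.356 Mbps × 4320 s = 14497.9 Mb.
14,498 Mb ÷ 8 = 1,812 MB → 1.812 GB.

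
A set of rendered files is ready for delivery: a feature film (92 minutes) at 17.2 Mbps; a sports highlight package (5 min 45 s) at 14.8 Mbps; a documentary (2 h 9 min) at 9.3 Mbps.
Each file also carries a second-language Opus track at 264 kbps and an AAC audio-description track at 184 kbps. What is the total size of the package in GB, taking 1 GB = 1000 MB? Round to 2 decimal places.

Audio total: 264 + 184 = 448 kbps = 0.448 Mbps.
feature film: 17.648 Mbps × 5520 s = 97417.0 Mb
sports highlight package: 15.248 Mbps × 345 s = 5260.6 Mb
documentary: 9.748 Mbps × 7740 s = 75449.5 Mb
Total: 178127.0 Mb = 22265.9 MB.
= 22.27 GB.

22.27 GB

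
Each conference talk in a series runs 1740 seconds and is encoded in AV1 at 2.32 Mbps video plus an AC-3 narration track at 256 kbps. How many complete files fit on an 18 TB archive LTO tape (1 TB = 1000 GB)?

Audio: 256 kbps = 0.256 Mbps.
Total bitrate: 2.576 Mbps.
Per item: 2.576 Mbps × 1740 s = 4,482 Mb = 560.3 MB.
Capacity: 18 TB = 144,000,000 Mb; 32126.79 items → 32126 complete.

32126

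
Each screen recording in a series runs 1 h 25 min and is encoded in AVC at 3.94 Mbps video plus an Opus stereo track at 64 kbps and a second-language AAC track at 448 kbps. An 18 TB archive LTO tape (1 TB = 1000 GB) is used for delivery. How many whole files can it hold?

6342

1 h 25 min = 85 min = 5100 s
Audio total: 64 + 448 = 512 kbps = 0.512 Mbps.
Total bitrate: 4.452 Mbps.
Per item: 4.452 Mbps × 5100 s = 22,705 Mb = 2,838 MB.
Capacity: 18 TB = 144,000,000 Mb; 6342.16 items → 6342 complete.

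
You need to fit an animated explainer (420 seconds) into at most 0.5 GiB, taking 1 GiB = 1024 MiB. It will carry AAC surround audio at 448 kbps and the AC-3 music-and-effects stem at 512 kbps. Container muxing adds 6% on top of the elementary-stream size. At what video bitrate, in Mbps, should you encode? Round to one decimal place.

Budget: 0.5 GiB = 4295.0 Mb.
Stream payload after overhead: 4295.0 / 1.06 = 4051.9 Mb.
Total bitrate budget: 4051.9 Mb / 420 s = 9.647 Mbps.
Audio total: 448 + 512 = 960 kbps = 0.960 Mbps.
Video: 9.647 − 0.960 = 8.687 Mbps.

8.7 Mbps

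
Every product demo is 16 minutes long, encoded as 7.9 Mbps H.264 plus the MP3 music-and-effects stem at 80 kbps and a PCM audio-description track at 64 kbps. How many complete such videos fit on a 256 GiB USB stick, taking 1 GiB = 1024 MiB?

16 min = 960 s
Audio total: 80 + 64 = 144 kbps = 0.144 Mbps.
Total bitrate: 8.044 Mbps.
Per item: 8.044 Mbps × 960 s = 7,722 Mb = 965.3 MB.
Capacity: 256 GiB = 2,199,023 Mb; 284.76 items → 284 complete.

284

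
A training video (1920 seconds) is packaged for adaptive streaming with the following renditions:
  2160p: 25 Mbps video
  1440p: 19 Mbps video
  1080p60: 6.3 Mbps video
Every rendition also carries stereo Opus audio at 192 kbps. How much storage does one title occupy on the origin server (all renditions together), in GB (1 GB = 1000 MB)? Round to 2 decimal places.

12.21 GB

Audio: 192 kbps = 0.192 Mbps.
Sum of rendition bitrates: (25+0.192) + (19+0.192) + (6.3+0.192) = 50.876 Mbps.
× 1920 s = 97,682 Mb = 12,210 MB = 12.21 GB.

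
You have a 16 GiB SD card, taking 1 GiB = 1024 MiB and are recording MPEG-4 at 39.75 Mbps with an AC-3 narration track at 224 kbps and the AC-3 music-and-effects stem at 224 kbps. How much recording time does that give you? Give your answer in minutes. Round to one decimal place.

Audio total: 224 + 224 = 448 kbps = 0.448 Mbps.
Total bitrate: 39.75 + 0.448 = 40.198 Mbps.
Capacity: 16 GiB = 137,439 Mb.
Recording time: 137,439 / 40.198 = 3,419 s ≈ 57.0 minutes.

57.0 minutes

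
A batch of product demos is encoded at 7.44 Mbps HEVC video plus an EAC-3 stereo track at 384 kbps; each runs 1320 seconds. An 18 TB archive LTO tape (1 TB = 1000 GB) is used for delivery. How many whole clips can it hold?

13943

Audio: 384 kbps = 0.384 Mbps.
Total bitrate: 7.824 Mbps.
Per item: 7.824 Mbps × 1320 s = 10,328 Mb = 1,291 MB.
Capacity: 18 TB = 144,000,000 Mb; 13943.11 items → 13943 complete.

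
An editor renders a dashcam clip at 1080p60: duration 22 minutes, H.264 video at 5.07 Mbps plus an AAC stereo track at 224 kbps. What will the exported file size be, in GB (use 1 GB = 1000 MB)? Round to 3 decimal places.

22 min = 1320 s
Audio: 224 kbps = 0.224 Mbps.
Total bitrate: 5.07 + 0.224 = 5.294 Mbps.
Stream data: 5.294 Mbps × 1320 s = 6988.1 Mb.
6,988 Mb ÷ 8 = 873.5 MB → 0.8735 GB.

0.874 GB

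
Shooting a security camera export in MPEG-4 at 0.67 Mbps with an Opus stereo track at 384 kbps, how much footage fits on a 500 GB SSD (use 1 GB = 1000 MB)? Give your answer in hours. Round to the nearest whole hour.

Audio: 384 kbps = 0.384 Mbps.
Total bitrate: 0.67 + 0.384 = 1.054 Mbps.
Capacity: 500 GB = 4,000,000 Mb.
Recording time: 4,000,000 / 1.054 = 3,795,066 s ≈ 1,054 hours.

1054 hours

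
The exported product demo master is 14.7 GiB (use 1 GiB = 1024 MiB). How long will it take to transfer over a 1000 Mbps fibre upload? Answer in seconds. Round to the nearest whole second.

File: 14.7 GiB = 126272.0 Mb.
At 1000 Mbps: 126272.0 / 1000 = 126.3 s ≈ 126 seconds.

126 seconds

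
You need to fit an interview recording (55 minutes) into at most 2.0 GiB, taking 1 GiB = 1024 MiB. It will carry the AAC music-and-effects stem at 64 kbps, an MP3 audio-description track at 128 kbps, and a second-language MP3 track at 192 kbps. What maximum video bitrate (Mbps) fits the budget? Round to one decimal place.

Budget: 2.0 GiB = 17179.9 Mb.
55 min = 3300 s
Total bitrate budget: 17179.9 Mb / 3300 s = 5.206 Mbps.
Audio total: 64 + 128 + 192 = 384 kbps = 0.384 Mbps.
Video: 5.206 − 0.384 = 4.822 Mbps.

4.8 Mbps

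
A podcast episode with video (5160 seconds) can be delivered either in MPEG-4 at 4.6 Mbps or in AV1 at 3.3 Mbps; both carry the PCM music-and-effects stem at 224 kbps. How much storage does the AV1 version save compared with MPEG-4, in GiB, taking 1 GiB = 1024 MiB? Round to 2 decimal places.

Audio: 224 kbps = 0.224 Mbps.
MPEG-4: 4.824 Mbps × 5160 s = 24891.8 Mb = 2.898 GiB.
AV1: 3.524 Mbps × 5160 s = 18183.8 Mb = 2.117 GiB.
Saving: 2.898 − 2.117 = 0.781 GiB.

0.78 GiB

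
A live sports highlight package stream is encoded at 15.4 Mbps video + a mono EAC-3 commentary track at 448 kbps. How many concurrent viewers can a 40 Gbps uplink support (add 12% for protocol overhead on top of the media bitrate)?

2253

Audio: 448 kbps = 0.448 Mbps.
Per-viewer media rate: 15.848 Mbps.
On the wire with 12% overhead: 17.750 Mbps.
40 Gbps = 40,000 Mbps; 40,000 / 17.750 = 2253.55 → 2253 viewers.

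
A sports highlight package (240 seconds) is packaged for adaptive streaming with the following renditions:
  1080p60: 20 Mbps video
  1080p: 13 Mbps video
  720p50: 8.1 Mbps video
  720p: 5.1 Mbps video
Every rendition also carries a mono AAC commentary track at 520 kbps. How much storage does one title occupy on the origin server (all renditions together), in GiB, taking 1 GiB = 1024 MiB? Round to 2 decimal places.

1.35 GiB

Audio: 520 kbps = 0.520 Mbps.
Sum of rendition bitrates: (20+0.520) + (13+0.520) + (8.1+0.520) + (5.1+0.520) = 48.280 Mbps.
× 240 s = 11,587 Mb = 1,448 MB = 1.349 GiB.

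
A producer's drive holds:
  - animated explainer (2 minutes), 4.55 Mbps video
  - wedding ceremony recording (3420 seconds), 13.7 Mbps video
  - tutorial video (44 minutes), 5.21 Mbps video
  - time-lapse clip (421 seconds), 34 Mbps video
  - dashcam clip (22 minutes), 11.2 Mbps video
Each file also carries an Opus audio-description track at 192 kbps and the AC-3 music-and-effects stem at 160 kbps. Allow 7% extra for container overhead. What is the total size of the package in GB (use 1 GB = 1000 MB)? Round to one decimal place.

Audio total: 192 + 160 = 352 kbps = 0.352 Mbps.
animated explainer: 4.902 Mbps × 120 s × 1.07 = 629.4 Mb
wedding ceremony recording: 14.052 Mbps × 3420 s × 1.07 = 51421.9 Mb
tutorial video: 5.562 Mbps × 2640 s × 1.07 = 15711.5 Mb
time-lapse clip: 34.352 Mbps × 421 s × 1.07 = 15474.5 Mb
dashcam clip: 11.552 Mbps × 1320 s × 1.07 = 16316.0 Mb
Total: 99553.4 Mb = 12444.2 MB.
= 12.44 GB.

12.4 GB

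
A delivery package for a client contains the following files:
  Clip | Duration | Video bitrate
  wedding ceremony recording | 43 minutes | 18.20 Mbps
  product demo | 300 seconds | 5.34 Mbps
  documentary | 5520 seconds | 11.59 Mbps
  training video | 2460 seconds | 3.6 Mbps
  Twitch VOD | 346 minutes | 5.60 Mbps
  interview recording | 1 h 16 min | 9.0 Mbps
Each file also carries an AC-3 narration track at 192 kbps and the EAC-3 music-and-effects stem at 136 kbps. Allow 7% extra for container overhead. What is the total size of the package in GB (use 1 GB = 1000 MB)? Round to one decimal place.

38.9 GB

Audio total: 192 + 136 = 328 kbps = 0.328 Mbps.
wedding ceremony recording: 18.528 Mbps × 2580 s × 1.07 = 51148.4 Mb
product demo: 5.668 Mbps × 300 s × 1.07 = 1819.4 Mb
documentary: 11.918 Mbps × 5520 s × 1.07 = 70392.5 Mb
training video: 3.928 Mbps × 2460 s × 1.07 = 10339.3 Mb
Twitch VOD: 5.928 Mbps × 20760 s × 1.07 = 131679.8 Mb
interview recording: 9.328 Mbps × 4560 s × 1.07 = 45513.2 Mb
Total: 310892.6 Mb = 38861.6 MB.
= 38.86 GB.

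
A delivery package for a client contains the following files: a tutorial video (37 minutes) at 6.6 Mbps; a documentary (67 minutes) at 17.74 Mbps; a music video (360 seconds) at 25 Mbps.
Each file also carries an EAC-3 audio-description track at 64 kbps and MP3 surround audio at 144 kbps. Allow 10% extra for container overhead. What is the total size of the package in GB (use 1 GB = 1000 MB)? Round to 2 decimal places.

Audio total: 64 + 144 = 208 kbps = 0.208 Mbps.
tutorial video: 6.808 Mbps × 2220 s × 1.10 = 16625.1 Mb
documentary: 17.948 Mbps × 4020 s × 1.10 = 79366.1 Mb
music video: 25.208 Mbps × 360 s × 1.10 = 9982.4 Mb
Total: 105973.6 Mb = 13246.7 MB.
= 13.25 GB.

13.25 GB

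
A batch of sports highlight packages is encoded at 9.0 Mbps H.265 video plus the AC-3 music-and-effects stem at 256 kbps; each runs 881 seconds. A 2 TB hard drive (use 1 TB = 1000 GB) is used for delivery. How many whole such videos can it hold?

Audio: 256 kbps = 0.256 Mbps.
Total bitrate: 9.256 Mbps.
Per item: 9.256 Mbps × 881 s = 8,155 Mb = 1,019 MB.
Capacity: 2 TB = 16,000,000 Mb; 1962.10 items → 1962 complete.

1962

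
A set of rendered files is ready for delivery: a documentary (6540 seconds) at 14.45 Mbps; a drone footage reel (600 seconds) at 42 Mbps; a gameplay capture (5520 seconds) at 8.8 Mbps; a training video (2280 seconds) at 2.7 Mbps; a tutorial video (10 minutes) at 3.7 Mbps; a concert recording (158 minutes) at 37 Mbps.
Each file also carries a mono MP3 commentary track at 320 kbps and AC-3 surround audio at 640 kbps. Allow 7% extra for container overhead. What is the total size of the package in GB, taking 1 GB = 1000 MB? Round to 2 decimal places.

73.75 GB

Audio total: 320 + 640 = 960 kbps = 0.960 Mbps.
documentary: 15.410 Mbps × 6540 s × 1.07 = 107836.1 Mb
drone footage reel: 42.960 Mbps × 600 s × 1.07 = 27580.3 Mb
gameplay capture: 9.760 Mbps × 5520 s × 1.07 = 57646.5 Mb
training video: 3.660 Mbps × 2280 s × 1.07 = 8928.9 Mb
tutorial video: 4.660 Mbps × 600 s × 1.07 = 2991.7 Mb
concert recording: 37.960 Mbps × 9480 s × 1.07 = 385051.1 Mb
Total: 590034.6 Mb = 73754.3 MB.
= 73.75 GB.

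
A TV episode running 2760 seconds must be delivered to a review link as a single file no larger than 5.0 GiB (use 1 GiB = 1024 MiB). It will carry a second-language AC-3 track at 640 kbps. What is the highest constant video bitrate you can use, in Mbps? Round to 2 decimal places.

Budget: 5.0 GiB = 42949.7 Mb.
Total bitrate budget: 42949.7 Mb / 2760 s = 15.561 Mbps.
Audio: 640 kbps = 0.640 Mbps.
Video: 15.561 − 0.640 = 14.921 Mbps.

14.92 Mbps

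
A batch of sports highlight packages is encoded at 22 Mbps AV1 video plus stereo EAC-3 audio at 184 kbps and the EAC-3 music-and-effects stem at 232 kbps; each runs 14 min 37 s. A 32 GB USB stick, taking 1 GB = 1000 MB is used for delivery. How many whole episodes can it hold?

14 min 37 s = 877 s
Audio total: 184 + 232 = 416 kbps = 0.416 Mbps.
Total bitrate: 22.416 Mbps.
Per item: 22.416 Mbps × 877 s = 19,659 Mb = 2,457 MB.
Capacity: 32 GB = 256,000 Mb; 13.02 items → 13 complete.

13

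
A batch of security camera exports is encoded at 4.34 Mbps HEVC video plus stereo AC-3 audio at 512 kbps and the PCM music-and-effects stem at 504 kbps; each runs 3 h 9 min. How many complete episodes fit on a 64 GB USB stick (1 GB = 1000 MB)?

8

3 h 9 min = 189 min = 11340 s
Audio total: 512 + 504 = 1016 kbps = 1.016 Mbps.
Total bitrate: 5.356 Mbps.
Per item: 5.356 Mbps × 11340 s = 60,737 Mb = 7,592 MB.
Capacity: 64 GB = 512,000 Mb; 8.43 items → 8 complete.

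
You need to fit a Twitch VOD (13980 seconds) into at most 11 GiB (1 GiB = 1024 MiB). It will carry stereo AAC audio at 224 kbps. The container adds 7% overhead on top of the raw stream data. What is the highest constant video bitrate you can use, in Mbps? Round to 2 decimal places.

Budget: 11 GiB = 94489.3 Mb.
Stream payload after overhead: 94489.3 / 1.07 = 88307.7 Mb.
Total bitrate budget: 88307.7 Mb / 13980 s = 6.317 Mbps.
Audio: 224 kbps = 0.224 Mbps.
Video: 6.317 − 0.224 = 6.093 Mbps.

6.09 Mbps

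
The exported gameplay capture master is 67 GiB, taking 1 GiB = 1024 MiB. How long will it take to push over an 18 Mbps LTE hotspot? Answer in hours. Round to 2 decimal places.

File: 67 GiB = 575525.6 Mb.
At 18 Mbps: 575525.6 / 18 = 31973.6 s ≈ 8.88 hours.

8.88 hours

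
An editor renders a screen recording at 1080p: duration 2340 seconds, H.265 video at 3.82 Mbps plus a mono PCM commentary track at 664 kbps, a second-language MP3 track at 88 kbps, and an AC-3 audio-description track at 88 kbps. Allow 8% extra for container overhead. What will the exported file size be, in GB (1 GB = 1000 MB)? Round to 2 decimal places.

1.47 GB

Audio total: 664 + 88 + 88 = 840 kbps = 0.840 Mbps.
Total bitrate: 3.82 + 0.840 = 4.660 Mbps.
Stream data: 4.660 Mbps × 2340 s = 10904.4 Mb.
With 8% container overhead: ×1.08.
11,777 Mb ÷ 8 = 1,472 MB → 1.472 GB.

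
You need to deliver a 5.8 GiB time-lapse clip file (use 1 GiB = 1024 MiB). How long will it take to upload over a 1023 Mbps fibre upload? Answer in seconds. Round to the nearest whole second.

File: 5.8 GiB = 49821.6 Mb.
At 1023 Mbps: 49821.6 / 1023 = 48.7 s ≈ 48.7 seconds.

49 seconds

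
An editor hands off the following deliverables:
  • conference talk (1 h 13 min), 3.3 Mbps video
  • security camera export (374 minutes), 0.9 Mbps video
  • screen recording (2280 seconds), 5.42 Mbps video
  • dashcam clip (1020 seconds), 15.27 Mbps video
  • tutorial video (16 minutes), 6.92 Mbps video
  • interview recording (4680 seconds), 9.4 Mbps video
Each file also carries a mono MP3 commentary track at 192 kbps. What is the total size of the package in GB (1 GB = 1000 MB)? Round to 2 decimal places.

Audio: 192 kbps = 0.192 Mbps.
conference talk: 3.492 Mbps × 4380 s = 15295.0 Mb
security camera export: 1.092 Mbps × 22440 s = 24504.5 Mb
screen recording: 5.612 Mbps × 2280 s = 12795.4 Mb
dashcam clip: 15.462 Mbps × 1020 s = 15771.2 Mb
tutorial video: 7.112 Mbps × 960 s = 6827.5 Mb
interview recording: 9.592 Mbps × 4680 s = 44890.6 Mb
Total: 120084.1 Mb = 15010.5 MB.
= 15.01 GB.

15.01 GB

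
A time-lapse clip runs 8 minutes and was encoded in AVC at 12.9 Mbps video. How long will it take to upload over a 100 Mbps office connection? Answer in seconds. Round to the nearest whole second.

62 seconds

8 min = 480 s
File: 12.900 Mbps × 480 s = 6192.0 Mb.
At 100 Mbps: 6192.0 / 100 = 61.9 s ≈ 61.9 seconds.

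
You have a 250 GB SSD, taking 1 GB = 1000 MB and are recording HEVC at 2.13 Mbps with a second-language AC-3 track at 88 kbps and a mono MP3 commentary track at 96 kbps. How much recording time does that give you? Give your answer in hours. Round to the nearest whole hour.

240 hours

Audio total: 88 + 96 = 184 kbps = 0.184 Mbps.
Total bitrate: 2.13 + 0.184 = 2.314 Mbps.
Capacity: 250 GB = 2,000,000 Mb.
Recording time: 2,000,000 / 2.314 = 864,304 s ≈ 240 hours.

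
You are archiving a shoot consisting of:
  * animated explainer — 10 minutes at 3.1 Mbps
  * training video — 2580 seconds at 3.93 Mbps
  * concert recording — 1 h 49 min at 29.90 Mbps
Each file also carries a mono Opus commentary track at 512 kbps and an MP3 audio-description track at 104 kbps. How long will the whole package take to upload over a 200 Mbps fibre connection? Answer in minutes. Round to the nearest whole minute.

Audio total: 512 + 104 = 616 kbps = 0.616 Mbps.
animated explainer: 3.716 Mbps × 600 s = 2229.6 Mb
training video: 4.546 Mbps × 2580 s = 11728.7 Mb
concert recording: 30.516 Mbps × 6540 s = 199574.6 Mb
Total: 213532.9 Mb = 26691.6 MB.
At 200 Mbps: 213532.9 / 200 = 1068 s ≈ 17.8 minutes.

18 minutes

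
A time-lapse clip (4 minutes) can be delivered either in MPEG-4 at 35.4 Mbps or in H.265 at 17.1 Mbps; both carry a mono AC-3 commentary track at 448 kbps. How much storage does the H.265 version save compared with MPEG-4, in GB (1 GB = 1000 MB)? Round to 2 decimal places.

0.55 GB

4 min = 240 s
Audio: 448 kbps = 0.448 Mbps.
MPEG-4: 35.848 Mbps × 240 s = 8603.5 Mb = 1.075 GB.
H.265: 17.548 Mbps × 240 s = 4211.5 Mb = 0.526 GB.
Saving: 1.075 − 0.526 = 0.549 GB.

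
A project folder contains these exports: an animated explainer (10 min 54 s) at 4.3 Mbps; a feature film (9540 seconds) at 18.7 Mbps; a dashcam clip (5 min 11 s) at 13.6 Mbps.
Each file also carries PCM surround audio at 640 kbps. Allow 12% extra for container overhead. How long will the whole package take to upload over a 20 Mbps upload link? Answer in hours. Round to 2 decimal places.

Audio: 640 kbps = 0.640 Mbps.
animated explainer: 4.940 Mbps × 654 s × 1.12 = 3618.5 Mb
feature film: 19.340 Mbps × 9540 s × 1.12 = 206644.0 Mb
dashcam clip: 14.240 Mbps × 311 s × 1.12 = 4960.1 Mb
Total: 215222.6 Mb = 26902.8 MB.
At 20 Mbps: 215222.6 / 20 = 10761 s ≈ 2.99 hours.

2.99 hours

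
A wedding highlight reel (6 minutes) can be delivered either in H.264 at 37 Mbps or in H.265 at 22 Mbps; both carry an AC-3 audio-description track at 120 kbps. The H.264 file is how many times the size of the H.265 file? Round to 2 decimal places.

1.68

6 min = 360 s
Audio: 120 kbps = 0.120 Mbps.
H.264: 37.120 Mbps × 360 s = 13363.2 Mb = 1.670 GB.
H.265: 22.120 Mbps × 360 s = 7963.2 Mb = 0.995 GB.
Ratio: 1.670 / 0.995 = 1.678.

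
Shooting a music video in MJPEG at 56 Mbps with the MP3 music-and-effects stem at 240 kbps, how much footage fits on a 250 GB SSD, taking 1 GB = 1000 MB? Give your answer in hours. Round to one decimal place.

9.9 hours

Audio: 240 kbps = 0.240 Mbps.
Total bitrate: 56 + 0.240 = 56.240 Mbps.
Capacity: 250 GB = 2,000,000 Mb.
Recording time: 2,000,000 / 56.240 = 35,562 s ≈ 9.88 hours.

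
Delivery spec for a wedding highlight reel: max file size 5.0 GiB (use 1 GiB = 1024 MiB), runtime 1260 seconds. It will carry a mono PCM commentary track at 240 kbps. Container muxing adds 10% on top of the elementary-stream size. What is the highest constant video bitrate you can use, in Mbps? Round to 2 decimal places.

Budget: 5.0 GiB = 42949.7 Mb.
Stream payload after overhead: 42949.7 / 1.10 = 39045.2 Mb.
Total bitrate budget: 39045.2 Mb / 1260 s = 30.988 Mbps.
Audio: 240 kbps = 0.240 Mbps.
Video: 30.988 − 0.240 = 30.748 Mbps.

30.75 Mbps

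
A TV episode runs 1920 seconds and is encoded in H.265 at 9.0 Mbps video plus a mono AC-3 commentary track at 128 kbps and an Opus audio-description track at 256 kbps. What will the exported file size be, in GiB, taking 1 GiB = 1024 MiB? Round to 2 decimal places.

2.10 GiB

Audio total: 128 + 256 = 384 kbps = 0.384 Mbps.
Total bitrate: 9.0 + 0.384 = 9.384 Mbps.
Stream data: 9.384 Mbps × 1920 s = 18017.3 Mb.
18,017 Mb = 2,252,160,000 bytes ÷ 1,073,741,824 = 2.097 GiB.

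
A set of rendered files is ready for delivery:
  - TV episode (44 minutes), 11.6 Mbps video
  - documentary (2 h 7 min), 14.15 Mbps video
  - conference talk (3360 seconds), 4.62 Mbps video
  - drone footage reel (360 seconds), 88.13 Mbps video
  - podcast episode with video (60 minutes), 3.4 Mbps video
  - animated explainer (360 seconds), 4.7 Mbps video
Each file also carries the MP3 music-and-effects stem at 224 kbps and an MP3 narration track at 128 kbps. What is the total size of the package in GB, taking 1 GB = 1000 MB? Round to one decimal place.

Audio total: 224 + 128 = 352 kbps = 0.352 Mbps.
TV episode: 11.952 Mbps × 2640 s = 31553.3 Mb
documentary: 14.502 Mbps × 7620 s = 110505.2 Mb
conference talk: 4.972 Mbps × 3360 s = 16705.9 Mb
drone footage reel: 88.482 Mbps × 360 s = 31853.5 Mb
podcast episode with video: 3.752 Mbps × 3600 s = 13507.2 Mb
animated explainer: 5.052 Mbps × 360 s = 1818.7 Mb
Total: 205943.9 Mb = 25743.0 MB.
= 25.74 GB.

25.7 GB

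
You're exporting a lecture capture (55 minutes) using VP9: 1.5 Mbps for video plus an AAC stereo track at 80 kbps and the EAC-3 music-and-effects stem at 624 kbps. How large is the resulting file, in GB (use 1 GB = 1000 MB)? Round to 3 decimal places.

0.909 GB

55 min = 3300 s
Audio total: 80 + 624 = 704 kbps = 0.704 Mbps.
Total bitrate: 1.5 + 0.704 = 2.204 Mbps.
Stream data: 2.204 Mbps × 3300 s = 7273.2 Mb.
7,273 Mb ÷ 8 = 909.1 MB → 0.9092 GB.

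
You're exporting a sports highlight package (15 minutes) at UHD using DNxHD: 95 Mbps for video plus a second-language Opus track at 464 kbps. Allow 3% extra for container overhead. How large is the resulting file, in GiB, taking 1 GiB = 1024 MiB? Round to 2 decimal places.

10.30 GiB

15 min = 900 s
Audio: 464 kbps = 0.464 Mbps.
Total bitrate: 95 + 0.464 = 95.464 Mbps.
Stream data: 95.464 Mbps × 900 s = 85917.6 Mb.
With 3% container overhead: ×1.03.
88,495 Mb = 11,061,891,000 bytes ÷ 1,073,741,824 = 10.30 GiB.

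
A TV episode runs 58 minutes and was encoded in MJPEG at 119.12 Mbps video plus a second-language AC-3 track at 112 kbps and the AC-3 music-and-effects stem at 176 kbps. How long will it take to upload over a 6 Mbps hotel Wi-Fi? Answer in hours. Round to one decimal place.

58 min = 3480 s
Audio total: 112 + 176 = 288 kbps = 0.288 Mbps.
Total bitrate: 119.408 Mbps.
File: 119.408 Mbps × 3480 s = 415539.8 Mb.
At 6 Mbps: 415539.8 / 6 = 69256.6 s ≈ 19.2 hours.

19.2 hours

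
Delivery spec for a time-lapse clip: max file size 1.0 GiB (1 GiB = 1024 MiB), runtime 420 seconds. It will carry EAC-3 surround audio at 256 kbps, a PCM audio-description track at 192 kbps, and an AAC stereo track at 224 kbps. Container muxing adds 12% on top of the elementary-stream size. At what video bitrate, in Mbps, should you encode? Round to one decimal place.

Budget: 1.0 GiB = 8589.9 Mb.
Stream payload after overhead: 8589.9 / 1.12 = 7669.6 Mb.
Total bitrate budget: 7669.6 Mb / 420 s = 18.261 Mbps.
Audio total: 256 + 192 + 224 = 672 kbps = 0.672 Mbps.
Video: 18.261 − 0.672 = 17.589 Mbps.

17.6 Mbps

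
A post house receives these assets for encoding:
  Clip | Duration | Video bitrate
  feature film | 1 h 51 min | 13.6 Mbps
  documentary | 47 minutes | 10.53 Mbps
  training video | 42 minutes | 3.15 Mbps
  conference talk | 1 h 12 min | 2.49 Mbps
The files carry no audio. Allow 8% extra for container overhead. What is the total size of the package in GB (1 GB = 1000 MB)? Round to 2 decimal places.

18.76 GB

feature film: 13.600 Mbps × 6660 s × 1.08 = 97822.1 Mb
documentary: 10.530 Mbps × 2820 s × 1.08 = 32070.2 Mb
training video: 3.150 Mbps × 2520 s × 1.08 = 8573.0 Mb
conference talk: 2.490 Mbps × 4320 s × 1.08 = 11617.3 Mb
Total: 150082.6 Mb = 18760.3 MB.
= 18.76 GB.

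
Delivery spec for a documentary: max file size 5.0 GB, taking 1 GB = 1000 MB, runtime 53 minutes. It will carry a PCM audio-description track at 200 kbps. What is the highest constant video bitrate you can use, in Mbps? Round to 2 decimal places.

12.38 Mbps

Budget: 5.0 GB = 40000.0 Mb.
53 min = 3180 s
Total bitrate budget: 40000.0 Mb / 3180 s = 12.579 Mbps.
Audio: 200 kbps = 0.200 Mbps.
Video: 12.579 − 0.200 = 12.379 Mbps.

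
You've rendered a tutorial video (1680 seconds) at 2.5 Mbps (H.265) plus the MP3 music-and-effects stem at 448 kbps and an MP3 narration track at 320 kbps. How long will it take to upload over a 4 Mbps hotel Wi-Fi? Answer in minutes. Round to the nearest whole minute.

Audio total: 448 + 320 = 768 kbps = 0.768 Mbps.
Total bitrate: 3.268 Mbps.
File: 3.268 Mbps × 1680 s = 5490.2 Mb.
At 4 Mbps: 5490.2 / 4 = 1372.6 s ≈ 22.9 minutes.

23 minutes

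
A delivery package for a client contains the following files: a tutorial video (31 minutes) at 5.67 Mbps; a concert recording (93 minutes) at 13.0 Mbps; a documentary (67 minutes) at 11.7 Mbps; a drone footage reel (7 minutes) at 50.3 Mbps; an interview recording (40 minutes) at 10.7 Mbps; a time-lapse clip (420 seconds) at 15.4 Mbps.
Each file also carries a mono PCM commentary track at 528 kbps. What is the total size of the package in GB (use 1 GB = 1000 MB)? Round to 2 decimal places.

23.89 GB

Audio: 528 kbps = 0.528 Mbps.
tutorial video: 6.198 Mbps × 1860 s = 11528.3 Mb
concert recording: 13.528 Mbps × 5580 s = 75486.2 Mb
documentary: 12.228 Mbps × 4020 s = 49156.6 Mb
drone footage reel: 50.828 Mbps × 420 s = 21347.8 Mb
interview recording: 11.228 Mbps × 2400 s = 26947.2 Mb
time-lapse clip: 15.928 Mbps × 420 s = 6689.8 Mb
Total: 191155.8 Mb = 23894.5 MB.
= 23.89 GB.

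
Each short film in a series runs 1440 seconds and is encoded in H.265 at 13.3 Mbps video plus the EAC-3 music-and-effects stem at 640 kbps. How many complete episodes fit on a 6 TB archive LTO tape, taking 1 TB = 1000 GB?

Audio: 640 kbps = 0.640 Mbps.
Total bitrate: 13.940 Mbps.
Per item: 13.940 Mbps × 1440 s = 20,074 Mb = 2,509 MB.
Capacity: 6 TB = 48,000,000 Mb; 2391.20 items → 2391 complete.

2391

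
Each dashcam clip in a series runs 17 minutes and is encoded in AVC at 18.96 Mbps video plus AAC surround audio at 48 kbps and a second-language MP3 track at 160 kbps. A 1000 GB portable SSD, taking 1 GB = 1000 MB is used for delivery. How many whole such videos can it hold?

409

17 min = 1020 s
Audio total: 48 + 160 = 208 kbps = 0.208 Mbps.
Total bitrate: 19.168 Mbps.
Per item: 19.168 Mbps × 1020 s = 19,551 Mb = 2,444 MB.
Capacity: 1000 GB = 8,000,000 Mb; 409.18 items → 409 complete.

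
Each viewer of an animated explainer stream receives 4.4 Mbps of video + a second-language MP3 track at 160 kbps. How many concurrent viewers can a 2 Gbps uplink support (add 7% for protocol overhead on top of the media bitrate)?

409

Audio: 160 kbps = 0.160 Mbps.
Per-viewer media rate: 4.560 Mbps.
On the wire with 7% overhead: 4.879 Mbps.
2 Gbps = 2,000 Mbps; 2,000 / 4.879 = 409.90 → 409 viewers.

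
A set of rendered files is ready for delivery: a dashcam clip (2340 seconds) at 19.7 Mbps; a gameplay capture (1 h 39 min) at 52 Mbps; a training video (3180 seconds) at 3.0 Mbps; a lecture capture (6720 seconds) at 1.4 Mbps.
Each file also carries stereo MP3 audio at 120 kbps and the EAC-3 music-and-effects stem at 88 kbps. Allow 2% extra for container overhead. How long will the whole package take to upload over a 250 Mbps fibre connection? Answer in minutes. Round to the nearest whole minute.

26 minutes

Audio total: 120 + 88 = 208 kbps = 0.208 Mbps.
dashcam clip: 19.908 Mbps × 2340 s × 1.02 = 47516.4 Mb
gameplay capture: 52.208 Mbps × 5940 s × 1.02 = 316317.8 Mb
training video: 3.208 Mbps × 3180 s × 1.02 = 10405.5 Mb
lecture capture: 1.608 Mbps × 6720 s × 1.02 = 11021.9 Mb
Total: 385261.6 Mb = 48157.7 MB.
At 250 Mbps: 385261.6 / 250 = 1541 s ≈ 25.7 minutes.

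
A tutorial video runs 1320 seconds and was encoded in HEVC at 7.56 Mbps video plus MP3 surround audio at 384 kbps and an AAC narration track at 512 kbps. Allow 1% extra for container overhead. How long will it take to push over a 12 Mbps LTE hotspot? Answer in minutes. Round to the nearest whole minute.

16 minutes

Audio total: 384 + 512 = 896 kbps = 0.896 Mbps.
Total bitrate: 8.456 Mbps.
File: 8.456 Mbps × 1320 s = 11161.9 Mb.
With 1% container overhead: ×1.01. → 11273.5 Mb.
At 12 Mbps: 11273.5 / 12 = 939.5 s ≈ 15.7 minutes.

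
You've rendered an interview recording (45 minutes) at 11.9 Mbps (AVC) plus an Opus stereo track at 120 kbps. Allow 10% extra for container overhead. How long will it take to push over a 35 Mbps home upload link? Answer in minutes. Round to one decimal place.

17.0 minutes

45 min = 2700 s
Audio: 120 kbps = 0.120 Mbps.
Total bitrate: 12.020 Mbps.
File: 12.020 Mbps × 2700 s = 32454.0 Mb.
With 10% container overhead: ×1.10. → 35699.4 Mb.
At 35 Mbps: 35699.4 / 35 = 1020.0 s ≈ 17 minutes.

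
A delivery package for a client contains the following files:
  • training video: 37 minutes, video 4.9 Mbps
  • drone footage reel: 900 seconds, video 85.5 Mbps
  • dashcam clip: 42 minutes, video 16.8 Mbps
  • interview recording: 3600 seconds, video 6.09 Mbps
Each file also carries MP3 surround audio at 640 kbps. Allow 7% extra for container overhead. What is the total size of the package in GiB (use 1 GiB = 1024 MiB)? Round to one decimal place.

Audio: 640 kbps = 0.640 Mbps.
training video: 5.540 Mbps × 2220 s × 1.07 = 13159.7 Mb
drone footage reel: 86.140 Mbps × 900 s × 1.07 = 82952.8 Mb
dashcam clip: 17.440 Mbps × 2520 s × 1.07 = 47025.2 Mb
interview recording: 6.730 Mbps × 3600 s × 1.07 = 25924.0 Mb
Total: 169061.7 Mb = 21132.7 MB.
= 19.68 GiB.

19.7 GiB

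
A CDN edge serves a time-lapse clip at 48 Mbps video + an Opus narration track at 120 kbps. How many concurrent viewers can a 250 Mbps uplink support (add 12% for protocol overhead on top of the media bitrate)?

4

Audio: 120 kbps = 0.120 Mbps.
Per-viewer media rate: 48.120 Mbps.
On the wire with 12% overhead: 53.894 Mbps.
250 Mbps = 250.0 Mbps; 250.0 / 53.894 = 4.64 → 4 viewers.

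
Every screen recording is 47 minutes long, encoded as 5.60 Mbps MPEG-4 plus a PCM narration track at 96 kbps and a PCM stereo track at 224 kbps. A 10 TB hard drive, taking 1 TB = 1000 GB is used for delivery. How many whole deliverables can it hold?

4792

47 min = 2820 s
Audio total: 96 + 224 = 320 kbps = 0.320 Mbps.
Total bitrate: 5.920 Mbps.
Per item: 5.920 Mbps × 2820 s = 16,694 Mb = 2,087 MB.
Capacity: 10 TB = 80,000,000 Mb; 4792.03 items → 4792 complete.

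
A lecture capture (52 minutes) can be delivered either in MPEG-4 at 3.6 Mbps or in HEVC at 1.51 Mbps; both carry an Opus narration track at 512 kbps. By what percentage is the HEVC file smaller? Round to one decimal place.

50.8%

52 min = 3120 s
Audio: 512 kbps = 0.512 Mbps.
MPEG-4: 4.112 Mbps × 3120 s = 12829.4 Mb = 1.494 GiB.
HEVC: 2.022 Mbps × 3120 s = 6308.6 Mb = 0.734 GiB.
Reduction: (1 − 0.734/1.494) × 100 = 50.83%.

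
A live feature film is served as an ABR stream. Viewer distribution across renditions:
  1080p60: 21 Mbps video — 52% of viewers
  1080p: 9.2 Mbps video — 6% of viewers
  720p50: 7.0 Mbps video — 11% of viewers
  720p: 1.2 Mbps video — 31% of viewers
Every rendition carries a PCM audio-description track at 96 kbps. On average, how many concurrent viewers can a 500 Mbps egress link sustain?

39

Audio: 96 kbps = 0.096 Mbps.
Average per-viewer bitrate: 0.52×21.096 + 0.06×9.296 + 0.11×7.096 + 0.31×1.296 = 12.710 Mbps.
500 Mbps = 500.0 Mbps; 500.0 / 12.710 = 39.34 → 39.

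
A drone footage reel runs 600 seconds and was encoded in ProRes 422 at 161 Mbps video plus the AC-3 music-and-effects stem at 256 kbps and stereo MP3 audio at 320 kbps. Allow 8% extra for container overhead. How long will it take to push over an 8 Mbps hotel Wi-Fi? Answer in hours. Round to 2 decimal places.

Audio total: 256 + 320 = 576 kbps = 0.576 Mbps.
Total bitrate: 161.576 Mbps.
File: 161.576 Mbps × 600 s = 96945.6 Mb.
With 8% container overhead: ×1.08. → 104701.2 Mb.
At 8 Mbps: 104701.2 / 8 = 13087.7 s ≈ 3.64 hours.

3.64 hours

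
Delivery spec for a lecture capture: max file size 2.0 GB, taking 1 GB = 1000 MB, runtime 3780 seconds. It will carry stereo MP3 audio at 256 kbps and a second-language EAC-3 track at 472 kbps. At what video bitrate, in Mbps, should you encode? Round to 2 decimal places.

3.50 Mbps

Budget: 2.0 GB = 16000.0 Mb.
Total bitrate budget: 16000.0 Mb / 3780 s = 4.233 Mbps.
Audio total: 256 + 472 = 728 kbps = 0.728 Mbps.
Video: 4.233 − 0.728 = 3.505 Mbps.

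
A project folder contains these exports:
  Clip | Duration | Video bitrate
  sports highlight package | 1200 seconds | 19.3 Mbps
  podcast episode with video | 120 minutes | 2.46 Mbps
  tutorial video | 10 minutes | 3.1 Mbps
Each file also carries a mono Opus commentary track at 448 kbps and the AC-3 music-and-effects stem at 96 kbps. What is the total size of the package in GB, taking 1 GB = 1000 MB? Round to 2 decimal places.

5.95 GB

Audio total: 448 + 96 = 544 kbps = 0.544 Mbps.
sports highlight package: 19.844 Mbps × 1200 s = 23812.8 Mb
podcast episode with video: 3.004 Mbps × 7200 s = 21628.8 Mb
tutorial video: 3.644 Mbps × 600 s = 2186.4 Mb
Total: 47628.0 Mb = 5953.5 MB.
= 5.954 GB.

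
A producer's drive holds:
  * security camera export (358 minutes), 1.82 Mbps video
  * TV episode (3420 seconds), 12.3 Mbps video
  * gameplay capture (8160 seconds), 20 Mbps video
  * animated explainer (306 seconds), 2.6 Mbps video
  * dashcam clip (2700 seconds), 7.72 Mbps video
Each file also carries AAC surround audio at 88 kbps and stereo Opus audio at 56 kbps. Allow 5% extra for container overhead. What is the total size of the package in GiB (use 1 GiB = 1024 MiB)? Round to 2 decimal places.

Audio total: 88 + 56 = 144 kbps = 0.144 Mbps.
security camera export: 1.964 Mbps × 21480 s × 1.05 = 44296.1 Mb
TV episode: 12.444 Mbps × 3420 s × 1.05 = 44686.4 Mb
gameplay capture: 20.144 Mbps × 8160 s × 1.05 = 172593.8 Mb
animated explainer: 2.744 Mbps × 306 s × 1.05 = 881.6 Mb
dashcam clip: 7.864 Mbps × 2700 s × 1.05 = 22294.4 Mb
Total: 284752.3 Mb = 35594.0 MB.
= 33.15 GiB.

33.15 GiB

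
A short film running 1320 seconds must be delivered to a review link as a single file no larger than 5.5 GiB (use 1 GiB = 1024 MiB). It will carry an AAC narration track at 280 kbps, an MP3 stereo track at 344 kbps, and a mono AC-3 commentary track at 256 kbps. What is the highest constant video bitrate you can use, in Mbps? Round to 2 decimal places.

34.91 Mbps

Budget: 5.5 GiB = 47244.6 Mb.
Total bitrate budget: 47244.6 Mb / 1320 s = 35.791 Mbps.
Audio total: 280 + 344 + 256 = 880 kbps = 0.880 Mbps.
Video: 35.791 − 0.880 = 34.911 Mbps.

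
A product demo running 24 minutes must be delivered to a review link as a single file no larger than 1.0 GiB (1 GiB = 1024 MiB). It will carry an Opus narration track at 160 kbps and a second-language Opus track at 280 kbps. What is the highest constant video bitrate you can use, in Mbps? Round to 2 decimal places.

Budget: 1.0 GiB = 8589.9 Mb.
24 min = 1440 s
Total bitrate budget: 8589.9 Mb / 1440 s = 5.965 Mbps.
Audio total: 160 + 280 = 440 kbps = 0.440 Mbps.
Video: 5.965 − 0.440 = 5.525 Mbps.

5.53 Mbps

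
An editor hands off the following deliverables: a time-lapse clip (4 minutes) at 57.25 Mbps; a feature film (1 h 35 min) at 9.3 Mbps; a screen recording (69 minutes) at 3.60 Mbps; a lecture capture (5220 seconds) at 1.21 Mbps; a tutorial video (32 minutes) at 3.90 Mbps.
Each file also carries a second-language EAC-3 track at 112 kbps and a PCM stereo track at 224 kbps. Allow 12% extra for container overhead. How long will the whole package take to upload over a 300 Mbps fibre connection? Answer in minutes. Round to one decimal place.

Audio total: 112 + 224 = 336 kbps = 0.336 Mbps.
time-lapse clip: 57.586 Mbps × 240 s × 1.12 = 15479.1 Mb
feature film: 9.636 Mbps × 5700 s × 1.12 = 61516.2 Mb
screen recording: 3.936 Mbps × 4140 s × 1.12 = 18250.4 Mb
lecture capture: 1.546 Mbps × 5220 s × 1.12 = 9038.5 Mb
tutorial video: 4.236 Mbps × 1920 s × 1.12 = 9109.1 Mb
Total: 113393.4 Mb = 14174.2 MB.
At 300 Mbps: 113393.4 / 300 = 378 s ≈ 6.3 minutes.

6.3 minutes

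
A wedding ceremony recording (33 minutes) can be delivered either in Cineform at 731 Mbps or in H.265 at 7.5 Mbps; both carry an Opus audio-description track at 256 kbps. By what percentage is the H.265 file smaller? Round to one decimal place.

33 min = 1980 s
Audio: 256 kbps = 0.256 Mbps.
Cineform: 731.256 Mbps × 1980 s = 1447886.9 Mb = 168.556 GiB.
H.265: 7.756 Mbps × 1980 s = 15356.9 Mb = 1.788 GiB.
Reduction: (1 − 1.788/168.556) × 100 = 98.94%.

98.9%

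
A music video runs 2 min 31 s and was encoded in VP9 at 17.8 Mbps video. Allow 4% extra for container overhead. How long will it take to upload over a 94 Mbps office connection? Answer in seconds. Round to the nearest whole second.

2 min 31 s = 151 s
File: 17.800 Mbps × 151 s = 2687.8 Mb.
With 4% container overhead: ×1.04. → 2795.3 Mb.
At 94 Mbps: 2795.3 / 94 = 29.7 s ≈ 29.7 seconds.

30 seconds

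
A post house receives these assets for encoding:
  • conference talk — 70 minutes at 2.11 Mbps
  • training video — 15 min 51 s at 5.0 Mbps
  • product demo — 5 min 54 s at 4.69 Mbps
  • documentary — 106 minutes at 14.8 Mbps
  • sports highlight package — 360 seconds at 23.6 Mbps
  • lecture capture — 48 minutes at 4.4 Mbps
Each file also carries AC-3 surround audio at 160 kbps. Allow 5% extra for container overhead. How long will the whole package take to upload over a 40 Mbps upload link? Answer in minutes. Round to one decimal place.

58.2 minutes

Audio: 160 kbps = 0.160 Mbps.
conference talk: 2.270 Mbps × 4200 s × 1.05 = 10010.7 Mb
training video: 5.160 Mbps × 951 s × 1.05 = 5152.5 Mb
product demo: 4.850 Mbps × 354 s × 1.05 = 1802.7 Mb
documentary: 14.960 Mbps × 6360 s × 1.05 = 99902.9 Mb
sports highlight package: 23.760 Mbps × 360 s × 1.05 = 8981.3 Mb
lecture capture: 4.560 Mbps × 2880 s × 1.05 = 13789.4 Mb
Total: 139639.6 Mb = 17454.9 MB.
At 40 Mbps: 139639.6 / 40 = 3491 s ≈ 58.2 minutes.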